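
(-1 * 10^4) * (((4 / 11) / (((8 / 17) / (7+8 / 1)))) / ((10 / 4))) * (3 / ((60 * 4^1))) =-6375 / 11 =-579.55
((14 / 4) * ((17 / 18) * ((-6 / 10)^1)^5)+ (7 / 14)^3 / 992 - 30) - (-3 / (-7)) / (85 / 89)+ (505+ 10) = 1429249475427 / 2951200000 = 484.29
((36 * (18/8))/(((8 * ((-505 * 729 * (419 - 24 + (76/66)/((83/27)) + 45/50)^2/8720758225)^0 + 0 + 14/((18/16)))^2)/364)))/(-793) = -45927/1786202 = -0.03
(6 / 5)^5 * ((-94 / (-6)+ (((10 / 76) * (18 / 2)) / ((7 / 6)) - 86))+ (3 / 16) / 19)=-14335866 / 83125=-172.46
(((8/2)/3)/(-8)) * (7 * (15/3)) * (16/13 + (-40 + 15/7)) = 5555/26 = 213.65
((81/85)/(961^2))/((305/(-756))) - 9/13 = -215481333393/311249665025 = -0.69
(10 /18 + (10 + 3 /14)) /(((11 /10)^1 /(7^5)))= 164553.38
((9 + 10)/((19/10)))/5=2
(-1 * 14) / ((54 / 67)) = -469 / 27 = -17.37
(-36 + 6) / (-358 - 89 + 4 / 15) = 450 / 6701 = 0.07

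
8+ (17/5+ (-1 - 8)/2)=69/10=6.90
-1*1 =-1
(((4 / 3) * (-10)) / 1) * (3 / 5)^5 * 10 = -1296 / 125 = -10.37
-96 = -96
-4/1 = -4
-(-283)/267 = 283/267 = 1.06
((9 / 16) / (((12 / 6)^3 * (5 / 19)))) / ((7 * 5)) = 171 / 22400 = 0.01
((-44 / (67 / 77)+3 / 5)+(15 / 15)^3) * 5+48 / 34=-277260 / 1139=-243.42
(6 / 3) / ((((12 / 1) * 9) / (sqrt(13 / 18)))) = 0.02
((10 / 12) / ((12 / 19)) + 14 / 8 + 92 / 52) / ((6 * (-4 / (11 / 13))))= -49819 / 292032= -0.17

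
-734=-734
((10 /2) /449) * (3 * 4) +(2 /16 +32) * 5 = 160.76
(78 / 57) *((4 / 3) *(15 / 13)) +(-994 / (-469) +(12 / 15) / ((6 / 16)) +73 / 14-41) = -7866911 / 267330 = -29.43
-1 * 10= -10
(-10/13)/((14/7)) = -5/13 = -0.38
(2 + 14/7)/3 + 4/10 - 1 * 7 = -79/15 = -5.27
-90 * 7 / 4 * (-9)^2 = -25515 / 2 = -12757.50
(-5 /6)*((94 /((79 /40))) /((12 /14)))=-32900 /711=-46.27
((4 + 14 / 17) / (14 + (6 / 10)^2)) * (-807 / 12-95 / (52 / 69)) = -14350 / 221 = -64.93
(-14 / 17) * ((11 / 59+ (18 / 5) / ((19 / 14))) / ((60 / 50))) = -111391 / 57171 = -1.95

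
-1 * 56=-56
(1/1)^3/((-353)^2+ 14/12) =6/747661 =0.00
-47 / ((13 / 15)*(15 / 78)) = -282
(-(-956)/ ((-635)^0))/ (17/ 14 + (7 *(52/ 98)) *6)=40.68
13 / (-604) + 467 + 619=655931 / 604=1085.98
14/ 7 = 2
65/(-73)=-65/73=-0.89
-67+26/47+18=-2277/47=-48.45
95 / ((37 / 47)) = 4465 / 37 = 120.68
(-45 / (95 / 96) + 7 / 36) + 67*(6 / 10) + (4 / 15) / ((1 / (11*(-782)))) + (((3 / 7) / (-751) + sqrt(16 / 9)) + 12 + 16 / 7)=-8210361371 / 3595788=-2283.33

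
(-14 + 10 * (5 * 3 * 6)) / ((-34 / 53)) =-1381.12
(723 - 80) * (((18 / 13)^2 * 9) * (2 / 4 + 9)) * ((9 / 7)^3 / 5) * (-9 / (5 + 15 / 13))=-58433532273 / 891800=-65523.14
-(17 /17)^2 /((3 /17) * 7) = -17 /21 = -0.81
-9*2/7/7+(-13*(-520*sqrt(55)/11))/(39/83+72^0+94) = -18/49+140270*sqrt(55)/21791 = 47.37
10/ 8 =5/ 4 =1.25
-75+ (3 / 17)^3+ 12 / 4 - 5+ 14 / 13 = -4848780 / 63869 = -75.92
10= 10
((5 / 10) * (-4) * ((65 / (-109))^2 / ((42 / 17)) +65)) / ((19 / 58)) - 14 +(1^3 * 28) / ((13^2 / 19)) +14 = -316111216802 / 801147711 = -394.57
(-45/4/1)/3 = -15/4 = -3.75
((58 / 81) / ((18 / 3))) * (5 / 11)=145 / 2673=0.05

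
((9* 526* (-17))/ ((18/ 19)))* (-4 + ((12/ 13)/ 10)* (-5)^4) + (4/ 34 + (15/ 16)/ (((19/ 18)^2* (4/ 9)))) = -5822233354373/ 1276496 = -4561105.84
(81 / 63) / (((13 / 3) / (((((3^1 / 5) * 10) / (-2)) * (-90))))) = 7290 / 91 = 80.11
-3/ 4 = -0.75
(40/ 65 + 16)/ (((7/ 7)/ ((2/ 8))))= 54/ 13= 4.15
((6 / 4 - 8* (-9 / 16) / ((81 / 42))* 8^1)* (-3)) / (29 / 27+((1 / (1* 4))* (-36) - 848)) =3267 / 46220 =0.07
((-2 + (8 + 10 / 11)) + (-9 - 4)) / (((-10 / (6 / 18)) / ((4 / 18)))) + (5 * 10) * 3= 222817 / 1485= 150.05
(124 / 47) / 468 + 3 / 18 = 1895 / 10998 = 0.17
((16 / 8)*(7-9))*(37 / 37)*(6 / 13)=-24 / 13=-1.85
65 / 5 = 13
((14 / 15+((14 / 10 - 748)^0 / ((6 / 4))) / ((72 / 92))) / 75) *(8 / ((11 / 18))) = 3856 / 12375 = 0.31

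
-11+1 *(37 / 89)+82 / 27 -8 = -37360 / 2403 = -15.55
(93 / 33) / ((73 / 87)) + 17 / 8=5.48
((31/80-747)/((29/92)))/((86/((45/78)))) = -4121301/259376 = -15.89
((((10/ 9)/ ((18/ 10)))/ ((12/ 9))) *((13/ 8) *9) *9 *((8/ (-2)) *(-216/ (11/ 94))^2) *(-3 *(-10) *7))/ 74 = -10551085272000/ 4477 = -2356731130.67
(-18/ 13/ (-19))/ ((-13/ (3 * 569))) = -30726/ 3211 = -9.57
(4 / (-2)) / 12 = -1 / 6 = -0.17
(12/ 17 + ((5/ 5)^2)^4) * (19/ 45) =551/ 765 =0.72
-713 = -713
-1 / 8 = -0.12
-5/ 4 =-1.25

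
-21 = -21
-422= -422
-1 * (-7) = 7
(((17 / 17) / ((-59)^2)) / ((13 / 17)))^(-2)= 2047834009 / 289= 7085930.83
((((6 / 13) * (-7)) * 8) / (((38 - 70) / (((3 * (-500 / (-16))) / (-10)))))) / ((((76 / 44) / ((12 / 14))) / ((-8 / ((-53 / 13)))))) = -7425 / 1007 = -7.37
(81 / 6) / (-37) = -27 / 74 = -0.36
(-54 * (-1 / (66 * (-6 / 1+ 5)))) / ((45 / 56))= -56 / 55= -1.02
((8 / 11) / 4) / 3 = 2 / 33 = 0.06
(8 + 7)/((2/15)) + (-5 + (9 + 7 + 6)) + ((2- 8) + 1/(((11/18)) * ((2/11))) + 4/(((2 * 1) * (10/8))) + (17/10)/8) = 2149/16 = 134.31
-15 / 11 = -1.36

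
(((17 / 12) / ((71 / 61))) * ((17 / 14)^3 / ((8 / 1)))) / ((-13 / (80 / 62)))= -25473905 / 942168864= -0.03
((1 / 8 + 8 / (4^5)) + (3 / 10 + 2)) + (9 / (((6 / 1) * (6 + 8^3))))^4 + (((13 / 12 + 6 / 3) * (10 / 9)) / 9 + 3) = 8136746863430957 / 1399636628893440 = 5.81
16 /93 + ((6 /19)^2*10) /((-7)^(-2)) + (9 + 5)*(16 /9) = 7445672 /100719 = 73.93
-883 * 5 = -4415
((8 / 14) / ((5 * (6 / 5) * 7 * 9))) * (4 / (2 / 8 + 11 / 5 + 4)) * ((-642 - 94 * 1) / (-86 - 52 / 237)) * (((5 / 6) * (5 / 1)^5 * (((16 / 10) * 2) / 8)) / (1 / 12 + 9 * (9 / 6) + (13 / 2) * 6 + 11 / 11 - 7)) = 58144000000 / 324910316367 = 0.18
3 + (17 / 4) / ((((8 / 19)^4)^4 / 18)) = 78393359.30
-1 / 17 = -0.06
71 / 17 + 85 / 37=4072 / 629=6.47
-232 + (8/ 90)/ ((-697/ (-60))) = -485096/ 2091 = -231.99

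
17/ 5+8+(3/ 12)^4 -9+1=4357/ 1280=3.40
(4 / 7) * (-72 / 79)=-288 / 553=-0.52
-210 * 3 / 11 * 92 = -57960 / 11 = -5269.09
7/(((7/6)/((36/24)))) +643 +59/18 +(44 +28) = 13091/18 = 727.28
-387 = -387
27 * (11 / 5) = 297 / 5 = 59.40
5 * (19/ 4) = 95/ 4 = 23.75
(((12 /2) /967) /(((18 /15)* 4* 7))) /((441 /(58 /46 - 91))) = -860 /22885989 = -0.00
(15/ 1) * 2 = 30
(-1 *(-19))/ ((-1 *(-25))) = 19/ 25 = 0.76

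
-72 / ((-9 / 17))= 136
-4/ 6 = -2/ 3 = -0.67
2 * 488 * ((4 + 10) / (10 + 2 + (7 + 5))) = 1708 / 3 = 569.33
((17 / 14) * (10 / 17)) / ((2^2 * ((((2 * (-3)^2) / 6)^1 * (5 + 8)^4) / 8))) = 10 / 599781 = 0.00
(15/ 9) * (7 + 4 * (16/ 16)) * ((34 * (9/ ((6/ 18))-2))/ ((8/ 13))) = 303875/ 12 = 25322.92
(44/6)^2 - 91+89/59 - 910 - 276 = -648730/531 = -1221.71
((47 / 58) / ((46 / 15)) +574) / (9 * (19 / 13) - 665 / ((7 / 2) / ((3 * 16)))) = -19917781 / 315861852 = -0.06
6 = 6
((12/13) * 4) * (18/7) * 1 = 864/91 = 9.49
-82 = -82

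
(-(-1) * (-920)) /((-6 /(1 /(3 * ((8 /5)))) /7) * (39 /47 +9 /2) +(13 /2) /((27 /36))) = 2270100 /32723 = 69.37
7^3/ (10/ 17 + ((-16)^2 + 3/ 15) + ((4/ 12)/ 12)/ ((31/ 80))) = 8134245/ 6091433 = 1.34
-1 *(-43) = 43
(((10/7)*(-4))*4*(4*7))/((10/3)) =-192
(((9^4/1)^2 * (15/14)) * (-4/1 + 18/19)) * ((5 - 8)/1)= 56175970905/133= 422375721.09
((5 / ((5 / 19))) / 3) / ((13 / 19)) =361 / 39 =9.26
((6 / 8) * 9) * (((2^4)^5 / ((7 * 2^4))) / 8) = 55296 / 7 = 7899.43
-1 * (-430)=430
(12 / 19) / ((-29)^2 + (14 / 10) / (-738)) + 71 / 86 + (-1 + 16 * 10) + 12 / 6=820583208789 / 5070764422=161.83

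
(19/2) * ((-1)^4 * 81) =1539/2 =769.50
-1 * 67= -67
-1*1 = -1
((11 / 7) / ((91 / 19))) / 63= 209 / 40131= 0.01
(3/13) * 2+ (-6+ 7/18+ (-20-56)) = -18989/234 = -81.15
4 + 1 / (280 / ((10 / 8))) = 897 / 224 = 4.00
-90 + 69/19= -1641/19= -86.37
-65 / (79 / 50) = -3250 / 79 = -41.14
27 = 27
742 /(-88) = -371 /44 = -8.43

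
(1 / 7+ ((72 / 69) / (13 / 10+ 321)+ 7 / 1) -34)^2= 194172296823184 / 269260323409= 721.13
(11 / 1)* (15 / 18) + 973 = 5893 / 6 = 982.17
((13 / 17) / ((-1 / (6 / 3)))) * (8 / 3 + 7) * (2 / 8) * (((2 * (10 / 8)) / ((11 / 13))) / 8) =-24505 / 17952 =-1.37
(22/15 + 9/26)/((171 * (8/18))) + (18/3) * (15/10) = 267467/29640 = 9.02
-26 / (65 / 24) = -48 / 5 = -9.60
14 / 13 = 1.08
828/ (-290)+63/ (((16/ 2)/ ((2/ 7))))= -351/ 580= -0.61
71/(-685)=-71/685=-0.10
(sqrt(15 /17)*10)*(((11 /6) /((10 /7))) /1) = 77*sqrt(255) /102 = 12.05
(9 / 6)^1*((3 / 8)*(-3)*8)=-27 / 2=-13.50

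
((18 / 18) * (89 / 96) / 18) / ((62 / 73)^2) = 474281 / 6642432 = 0.07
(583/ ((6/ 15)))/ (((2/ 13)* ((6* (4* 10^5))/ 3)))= 7579/ 640000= 0.01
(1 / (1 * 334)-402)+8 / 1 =-131595 / 334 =-394.00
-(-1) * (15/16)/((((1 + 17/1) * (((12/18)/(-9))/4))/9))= -405/16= -25.31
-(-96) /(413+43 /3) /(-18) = -8 /641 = -0.01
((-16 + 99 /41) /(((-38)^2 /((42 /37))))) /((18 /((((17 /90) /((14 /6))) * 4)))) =-9469 /49287330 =-0.00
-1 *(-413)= 413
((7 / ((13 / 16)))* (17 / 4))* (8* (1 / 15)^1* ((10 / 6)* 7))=26656 / 117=227.83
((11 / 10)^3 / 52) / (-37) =-1331 / 1924000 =-0.00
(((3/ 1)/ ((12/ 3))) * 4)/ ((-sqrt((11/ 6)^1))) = -3 * sqrt(66)/ 11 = -2.22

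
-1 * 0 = 0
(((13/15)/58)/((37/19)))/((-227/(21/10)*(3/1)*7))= -247/73071300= -0.00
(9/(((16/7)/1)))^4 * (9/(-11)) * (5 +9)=-992436543/360448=-2753.34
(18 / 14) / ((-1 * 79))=-9 / 553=-0.02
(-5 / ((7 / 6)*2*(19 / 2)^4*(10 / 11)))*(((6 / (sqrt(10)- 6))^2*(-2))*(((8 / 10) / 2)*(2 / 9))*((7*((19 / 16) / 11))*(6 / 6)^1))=48 / (34295*(6- sqrt(10))^2)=0.00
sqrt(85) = 9.22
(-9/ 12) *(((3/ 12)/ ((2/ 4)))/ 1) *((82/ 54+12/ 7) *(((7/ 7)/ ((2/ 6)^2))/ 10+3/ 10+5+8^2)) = -23829/ 280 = -85.10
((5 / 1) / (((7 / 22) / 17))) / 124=935 / 434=2.15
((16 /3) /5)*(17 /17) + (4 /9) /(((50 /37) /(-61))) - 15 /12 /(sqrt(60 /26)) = -19.82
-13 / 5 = -2.60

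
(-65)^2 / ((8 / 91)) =384475 / 8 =48059.38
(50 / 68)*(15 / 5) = 75 / 34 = 2.21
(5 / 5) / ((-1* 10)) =-1 / 10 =-0.10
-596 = -596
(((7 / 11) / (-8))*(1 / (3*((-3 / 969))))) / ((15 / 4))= 2261 / 990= 2.28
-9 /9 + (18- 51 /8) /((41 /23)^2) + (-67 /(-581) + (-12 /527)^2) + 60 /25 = 56138928217109 /10849883314760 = 5.17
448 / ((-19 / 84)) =-37632 / 19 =-1980.63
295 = 295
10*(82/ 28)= 205/ 7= 29.29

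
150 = 150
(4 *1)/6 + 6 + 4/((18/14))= 88/9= 9.78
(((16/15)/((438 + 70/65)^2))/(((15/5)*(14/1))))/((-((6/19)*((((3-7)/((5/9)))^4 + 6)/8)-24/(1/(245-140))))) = 401375/7354144989127377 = 0.00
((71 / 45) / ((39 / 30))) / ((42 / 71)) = 5041 / 2457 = 2.05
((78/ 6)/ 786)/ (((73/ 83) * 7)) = 0.00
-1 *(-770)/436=385/218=1.77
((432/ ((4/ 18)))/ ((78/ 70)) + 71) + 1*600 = 31403/ 13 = 2415.62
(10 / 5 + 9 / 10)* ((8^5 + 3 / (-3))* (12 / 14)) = 407247 / 5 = 81449.40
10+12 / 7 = 82 / 7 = 11.71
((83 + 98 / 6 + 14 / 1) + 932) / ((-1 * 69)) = -3136 / 207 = -15.15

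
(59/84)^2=3481/7056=0.49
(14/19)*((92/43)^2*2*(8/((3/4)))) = 71.96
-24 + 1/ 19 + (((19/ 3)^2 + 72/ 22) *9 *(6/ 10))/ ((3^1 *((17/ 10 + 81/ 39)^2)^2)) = -286229402237805/ 12147090149249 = -23.56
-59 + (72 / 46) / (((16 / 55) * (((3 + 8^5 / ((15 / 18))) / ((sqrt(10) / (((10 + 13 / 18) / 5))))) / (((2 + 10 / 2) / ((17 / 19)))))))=-59 + 235125 * sqrt(10) / 471040046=-59.00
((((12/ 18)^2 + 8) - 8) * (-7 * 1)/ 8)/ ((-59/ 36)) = 14/ 59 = 0.24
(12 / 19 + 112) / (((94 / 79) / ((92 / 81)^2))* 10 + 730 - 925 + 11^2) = -357730960 / 205737719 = -1.74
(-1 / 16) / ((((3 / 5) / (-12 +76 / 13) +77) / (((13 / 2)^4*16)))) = -714025 / 30761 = -23.21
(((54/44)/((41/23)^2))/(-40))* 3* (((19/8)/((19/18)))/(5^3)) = -385641/739640000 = -0.00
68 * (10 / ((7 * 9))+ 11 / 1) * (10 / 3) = 478040 / 189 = 2529.31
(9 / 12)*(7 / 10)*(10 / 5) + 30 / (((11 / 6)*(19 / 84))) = 306789 / 4180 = 73.39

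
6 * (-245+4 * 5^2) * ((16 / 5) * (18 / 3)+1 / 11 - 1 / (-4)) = -374013 / 22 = -17000.59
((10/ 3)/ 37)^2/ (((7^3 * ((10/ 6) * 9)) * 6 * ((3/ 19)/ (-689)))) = -0.00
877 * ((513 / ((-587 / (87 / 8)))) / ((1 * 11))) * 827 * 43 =-1391906863107 / 51656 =-26945695.82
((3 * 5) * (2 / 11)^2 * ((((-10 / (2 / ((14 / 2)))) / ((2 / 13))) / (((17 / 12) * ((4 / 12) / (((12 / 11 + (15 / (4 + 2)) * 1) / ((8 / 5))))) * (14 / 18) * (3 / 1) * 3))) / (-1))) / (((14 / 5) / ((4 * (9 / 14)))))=155975625 / 2217446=70.34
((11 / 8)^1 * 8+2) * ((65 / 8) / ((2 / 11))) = 9295 / 16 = 580.94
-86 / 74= -43 / 37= -1.16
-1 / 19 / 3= -0.02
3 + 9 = 12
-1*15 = -15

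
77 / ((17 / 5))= 22.65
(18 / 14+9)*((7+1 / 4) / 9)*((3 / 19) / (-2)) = -87 / 133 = -0.65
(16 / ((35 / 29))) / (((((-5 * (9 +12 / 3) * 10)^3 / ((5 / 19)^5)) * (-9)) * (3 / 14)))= 116 / 3671992914525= 0.00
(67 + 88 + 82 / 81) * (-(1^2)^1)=-12637 / 81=-156.01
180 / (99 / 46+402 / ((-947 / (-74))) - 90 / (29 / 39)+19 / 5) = -1136968200 / 528497093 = -2.15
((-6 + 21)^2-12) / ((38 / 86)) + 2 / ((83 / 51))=762135 / 1577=483.28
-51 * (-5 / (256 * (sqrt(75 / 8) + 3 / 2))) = -255 / 1216 + 425 * sqrt(6) / 2432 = 0.22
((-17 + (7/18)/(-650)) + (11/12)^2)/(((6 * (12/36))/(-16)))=129.28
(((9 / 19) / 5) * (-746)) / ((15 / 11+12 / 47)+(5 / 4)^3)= -19.79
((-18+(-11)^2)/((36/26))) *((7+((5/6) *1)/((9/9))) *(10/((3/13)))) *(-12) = -8181290/27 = -303010.74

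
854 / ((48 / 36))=640.50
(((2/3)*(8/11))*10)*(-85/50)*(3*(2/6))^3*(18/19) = -1632/209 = -7.81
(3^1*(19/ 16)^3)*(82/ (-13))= -843657/ 26624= -31.69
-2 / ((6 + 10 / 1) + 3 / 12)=-0.12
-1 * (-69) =69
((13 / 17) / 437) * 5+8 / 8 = 7494 / 7429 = 1.01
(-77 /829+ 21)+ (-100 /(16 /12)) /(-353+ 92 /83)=511376249 /24212603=21.12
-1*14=-14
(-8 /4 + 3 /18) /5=-11 /30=-0.37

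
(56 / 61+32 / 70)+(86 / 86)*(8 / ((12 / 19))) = 89938 / 6405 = 14.04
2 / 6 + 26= 79 / 3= 26.33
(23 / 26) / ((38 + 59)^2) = 23 / 244634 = 0.00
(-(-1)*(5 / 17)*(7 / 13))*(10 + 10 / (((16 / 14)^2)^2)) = 1136975 / 452608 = 2.51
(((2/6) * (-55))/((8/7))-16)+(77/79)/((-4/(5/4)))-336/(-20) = -294757/18960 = -15.55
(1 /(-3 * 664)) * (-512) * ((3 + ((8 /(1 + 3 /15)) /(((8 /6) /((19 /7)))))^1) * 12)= 29696 /581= 51.11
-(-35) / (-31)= -35 / 31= -1.13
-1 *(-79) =79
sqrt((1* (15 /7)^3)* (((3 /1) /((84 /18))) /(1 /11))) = 45* sqrt(330) /98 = 8.34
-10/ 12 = -0.83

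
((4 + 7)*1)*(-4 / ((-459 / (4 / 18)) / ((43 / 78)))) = 1892 / 161109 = 0.01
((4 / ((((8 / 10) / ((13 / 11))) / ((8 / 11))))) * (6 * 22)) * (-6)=-37440 / 11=-3403.64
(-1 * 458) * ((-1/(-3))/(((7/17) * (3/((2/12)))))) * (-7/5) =3893/135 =28.84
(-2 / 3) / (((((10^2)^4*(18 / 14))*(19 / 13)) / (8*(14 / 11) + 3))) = -2639 / 56430000000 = -0.00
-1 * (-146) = 146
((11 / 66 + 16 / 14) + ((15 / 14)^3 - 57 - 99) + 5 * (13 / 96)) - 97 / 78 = -65933425 / 428064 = -154.03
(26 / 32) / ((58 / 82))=1.15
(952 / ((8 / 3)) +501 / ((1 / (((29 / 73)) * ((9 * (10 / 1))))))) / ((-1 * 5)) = -1333671 / 365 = -3653.89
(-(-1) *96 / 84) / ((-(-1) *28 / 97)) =194 / 49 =3.96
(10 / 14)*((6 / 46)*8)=120 / 161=0.75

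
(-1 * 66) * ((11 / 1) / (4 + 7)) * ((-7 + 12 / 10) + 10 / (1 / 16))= -50886 / 5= -10177.20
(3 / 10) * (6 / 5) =0.36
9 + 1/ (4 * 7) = 253/ 28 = 9.04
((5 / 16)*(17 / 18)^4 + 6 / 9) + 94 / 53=239363401 / 89019648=2.69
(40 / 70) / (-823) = -4 / 5761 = -0.00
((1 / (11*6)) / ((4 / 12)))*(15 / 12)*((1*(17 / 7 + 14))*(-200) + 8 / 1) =-14340 / 77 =-186.23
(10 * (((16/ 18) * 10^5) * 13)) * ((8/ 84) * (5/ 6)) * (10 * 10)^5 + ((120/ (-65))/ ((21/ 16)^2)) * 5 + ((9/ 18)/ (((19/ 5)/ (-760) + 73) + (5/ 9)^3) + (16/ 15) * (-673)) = 3605672797999715661658479404/ 393157014705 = 9171075837741781.19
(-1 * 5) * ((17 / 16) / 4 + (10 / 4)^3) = -5085 / 64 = -79.45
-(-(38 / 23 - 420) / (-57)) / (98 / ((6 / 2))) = 0.22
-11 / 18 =-0.61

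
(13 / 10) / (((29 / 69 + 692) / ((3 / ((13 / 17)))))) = 3519 / 477770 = 0.01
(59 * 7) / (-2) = -413 / 2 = -206.50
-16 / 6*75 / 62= -3.23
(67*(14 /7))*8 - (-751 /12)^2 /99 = 14718431 /14256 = 1032.44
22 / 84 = 11 / 42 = 0.26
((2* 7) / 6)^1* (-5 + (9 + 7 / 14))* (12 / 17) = 126 / 17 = 7.41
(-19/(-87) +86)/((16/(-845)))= -6338345/1392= -4553.41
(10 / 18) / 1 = 5 / 9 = 0.56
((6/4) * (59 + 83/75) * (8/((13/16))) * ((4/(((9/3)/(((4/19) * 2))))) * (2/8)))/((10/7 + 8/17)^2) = 8171236864/236545725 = 34.54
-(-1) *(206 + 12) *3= 654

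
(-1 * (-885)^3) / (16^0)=693154125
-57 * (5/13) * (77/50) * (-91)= 30723/10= 3072.30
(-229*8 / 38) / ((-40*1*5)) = 229 / 950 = 0.24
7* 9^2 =567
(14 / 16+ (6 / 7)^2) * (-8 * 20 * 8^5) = -413532160 / 49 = -8439431.84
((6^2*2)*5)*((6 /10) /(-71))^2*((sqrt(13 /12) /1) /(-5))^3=-117*sqrt(39) /3150625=-0.00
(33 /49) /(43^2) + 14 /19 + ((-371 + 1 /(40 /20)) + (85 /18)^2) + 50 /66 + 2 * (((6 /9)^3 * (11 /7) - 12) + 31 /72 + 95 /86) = -1124890325459 /3067568658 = -366.70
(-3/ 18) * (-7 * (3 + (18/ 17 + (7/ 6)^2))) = 23219/ 3672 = 6.32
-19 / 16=-1.19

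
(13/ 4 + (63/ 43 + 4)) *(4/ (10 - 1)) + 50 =20849/ 387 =53.87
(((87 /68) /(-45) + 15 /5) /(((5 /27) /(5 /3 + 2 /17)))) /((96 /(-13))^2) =46613749 /88780800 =0.53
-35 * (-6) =210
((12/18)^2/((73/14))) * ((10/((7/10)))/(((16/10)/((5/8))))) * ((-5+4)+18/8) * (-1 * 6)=-3125/876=-3.57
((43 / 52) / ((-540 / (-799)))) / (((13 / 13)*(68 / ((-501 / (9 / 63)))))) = -2362549 / 37440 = -63.10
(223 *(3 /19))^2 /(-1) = -447561 /361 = -1239.78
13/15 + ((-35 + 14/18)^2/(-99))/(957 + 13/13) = 1491601/1745955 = 0.85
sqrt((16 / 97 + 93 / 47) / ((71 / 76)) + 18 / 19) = sqrt(122624290513874) / 6150091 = 1.80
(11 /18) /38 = 11 /684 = 0.02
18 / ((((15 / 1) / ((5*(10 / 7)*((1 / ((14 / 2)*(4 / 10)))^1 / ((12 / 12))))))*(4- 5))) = -3.06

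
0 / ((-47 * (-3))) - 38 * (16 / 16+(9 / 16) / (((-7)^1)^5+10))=-1702039 / 44792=-38.00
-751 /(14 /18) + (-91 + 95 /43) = -317363 /301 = -1054.36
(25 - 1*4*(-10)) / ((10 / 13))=169 / 2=84.50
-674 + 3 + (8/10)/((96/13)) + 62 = -73067/120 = -608.89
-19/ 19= -1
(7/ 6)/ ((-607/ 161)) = -1127/ 3642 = -0.31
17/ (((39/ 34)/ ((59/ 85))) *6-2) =1003/ 467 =2.15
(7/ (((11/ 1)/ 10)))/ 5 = 14/ 11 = 1.27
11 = 11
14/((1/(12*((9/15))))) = 504/5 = 100.80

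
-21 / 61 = -0.34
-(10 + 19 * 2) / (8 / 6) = -36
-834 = -834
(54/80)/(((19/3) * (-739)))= -0.00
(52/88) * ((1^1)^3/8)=13/176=0.07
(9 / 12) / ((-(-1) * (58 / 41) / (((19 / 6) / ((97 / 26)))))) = 10127 / 22504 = 0.45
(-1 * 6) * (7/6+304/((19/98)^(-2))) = -181423/2401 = -75.56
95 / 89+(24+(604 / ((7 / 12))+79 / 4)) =1080.25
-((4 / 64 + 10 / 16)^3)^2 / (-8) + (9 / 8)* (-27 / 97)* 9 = -36519929975 / 13019119616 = -2.81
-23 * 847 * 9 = -175329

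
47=47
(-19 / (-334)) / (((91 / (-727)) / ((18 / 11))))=-0.74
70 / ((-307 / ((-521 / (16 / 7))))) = 127645 / 2456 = 51.97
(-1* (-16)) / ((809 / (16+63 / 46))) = 6392 / 18607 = 0.34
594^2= 352836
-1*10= -10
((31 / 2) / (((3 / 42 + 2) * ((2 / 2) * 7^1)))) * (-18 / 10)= -279 / 145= -1.92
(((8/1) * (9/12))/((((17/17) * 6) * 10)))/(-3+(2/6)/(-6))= -9/275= -0.03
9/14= 0.64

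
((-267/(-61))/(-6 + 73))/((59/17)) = 4539/241133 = 0.02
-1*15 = -15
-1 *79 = -79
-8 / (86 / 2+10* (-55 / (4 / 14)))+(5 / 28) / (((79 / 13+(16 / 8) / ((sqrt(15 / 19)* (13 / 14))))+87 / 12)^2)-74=-68942303971463970 / 931720265687309-160617600* sqrt(285) / 6930969032743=-74.00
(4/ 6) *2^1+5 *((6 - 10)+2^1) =-26/ 3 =-8.67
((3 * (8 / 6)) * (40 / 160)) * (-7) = -7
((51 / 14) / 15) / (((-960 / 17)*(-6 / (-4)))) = -289 / 100800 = -0.00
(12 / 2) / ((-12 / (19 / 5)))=-19 / 10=-1.90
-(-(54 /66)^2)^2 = -6561 /14641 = -0.45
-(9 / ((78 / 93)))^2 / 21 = -25947 / 4732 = -5.48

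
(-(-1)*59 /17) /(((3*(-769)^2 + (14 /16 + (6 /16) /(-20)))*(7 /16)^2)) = 2416640 /236449896361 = 0.00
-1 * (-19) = 19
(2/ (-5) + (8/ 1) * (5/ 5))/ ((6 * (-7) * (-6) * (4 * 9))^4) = 19/ 16933712219504640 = 0.00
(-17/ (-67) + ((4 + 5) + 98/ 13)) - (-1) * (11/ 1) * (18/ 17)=421100/ 14807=28.44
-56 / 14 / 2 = -2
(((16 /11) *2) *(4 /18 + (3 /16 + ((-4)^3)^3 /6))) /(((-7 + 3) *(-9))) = -6291397 /1782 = -3530.53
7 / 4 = 1.75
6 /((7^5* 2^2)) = 3 /33614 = 0.00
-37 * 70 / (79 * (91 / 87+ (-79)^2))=-112665 / 21450791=-0.01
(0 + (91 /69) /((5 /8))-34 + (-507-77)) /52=-106241 /8970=-11.84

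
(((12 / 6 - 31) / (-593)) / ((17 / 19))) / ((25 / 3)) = 1653 / 252025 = 0.01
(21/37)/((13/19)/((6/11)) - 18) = -0.03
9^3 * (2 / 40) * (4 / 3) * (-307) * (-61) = 4550661 / 5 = 910132.20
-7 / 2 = -3.50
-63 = -63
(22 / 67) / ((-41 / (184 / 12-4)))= -748 / 8241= -0.09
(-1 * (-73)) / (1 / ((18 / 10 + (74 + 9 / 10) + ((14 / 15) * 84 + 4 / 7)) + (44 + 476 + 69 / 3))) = 3570211 / 70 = 51003.01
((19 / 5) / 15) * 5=19 / 15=1.27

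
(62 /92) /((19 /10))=155 /437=0.35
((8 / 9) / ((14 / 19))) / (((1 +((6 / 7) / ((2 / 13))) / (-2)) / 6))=-304 / 75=-4.05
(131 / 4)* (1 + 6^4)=169907 / 4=42476.75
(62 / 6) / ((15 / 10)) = 62 / 9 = 6.89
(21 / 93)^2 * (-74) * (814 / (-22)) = 134162 / 961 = 139.61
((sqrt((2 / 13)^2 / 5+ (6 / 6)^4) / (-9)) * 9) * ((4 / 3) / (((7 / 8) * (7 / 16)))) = -3.49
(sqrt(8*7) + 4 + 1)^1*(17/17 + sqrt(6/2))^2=(1 + sqrt(3))^2*(5 + 2*sqrt(14))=93.18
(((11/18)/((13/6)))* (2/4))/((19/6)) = 11/247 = 0.04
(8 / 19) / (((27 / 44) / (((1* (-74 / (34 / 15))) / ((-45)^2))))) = -13024 / 1177335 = -0.01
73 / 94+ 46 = 4397 / 94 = 46.78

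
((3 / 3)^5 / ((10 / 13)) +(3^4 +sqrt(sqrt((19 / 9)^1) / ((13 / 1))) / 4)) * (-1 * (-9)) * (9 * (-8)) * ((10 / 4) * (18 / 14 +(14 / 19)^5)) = -3473096835834 / 17332693 - 3516703965 * 19^(1 / 4) * sqrt(39) / 225325009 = -200581.87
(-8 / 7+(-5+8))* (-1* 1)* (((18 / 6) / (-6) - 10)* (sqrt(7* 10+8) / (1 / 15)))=2583.29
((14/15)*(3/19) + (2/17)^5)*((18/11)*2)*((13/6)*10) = 3101441928/296750113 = 10.45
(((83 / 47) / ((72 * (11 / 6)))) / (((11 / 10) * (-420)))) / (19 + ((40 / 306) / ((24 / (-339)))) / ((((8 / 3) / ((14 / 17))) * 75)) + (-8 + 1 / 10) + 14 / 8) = -119935 / 53189720507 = -0.00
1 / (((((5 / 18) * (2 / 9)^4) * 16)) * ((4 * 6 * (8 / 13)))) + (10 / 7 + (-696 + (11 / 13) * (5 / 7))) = -2563379971 / 3727360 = -687.72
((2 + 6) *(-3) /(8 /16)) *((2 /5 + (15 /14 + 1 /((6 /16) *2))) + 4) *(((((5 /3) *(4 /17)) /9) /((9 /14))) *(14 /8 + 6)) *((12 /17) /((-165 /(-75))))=-14175680 /257499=-55.05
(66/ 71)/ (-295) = -66/ 20945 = -0.00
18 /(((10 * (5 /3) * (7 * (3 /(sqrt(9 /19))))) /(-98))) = -3.47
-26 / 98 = -13 / 49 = -0.27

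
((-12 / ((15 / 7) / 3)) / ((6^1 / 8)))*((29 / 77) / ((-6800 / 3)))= 87 / 23375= 0.00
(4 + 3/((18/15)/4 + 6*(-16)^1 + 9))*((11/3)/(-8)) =-2101/1156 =-1.82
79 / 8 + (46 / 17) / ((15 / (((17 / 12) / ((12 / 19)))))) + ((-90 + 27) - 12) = -34949 / 540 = -64.72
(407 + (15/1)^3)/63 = 3782/63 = 60.03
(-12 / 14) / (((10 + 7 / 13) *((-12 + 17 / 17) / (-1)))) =-78 / 10549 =-0.01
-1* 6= -6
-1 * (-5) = 5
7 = 7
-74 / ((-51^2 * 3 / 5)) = 370 / 7803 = 0.05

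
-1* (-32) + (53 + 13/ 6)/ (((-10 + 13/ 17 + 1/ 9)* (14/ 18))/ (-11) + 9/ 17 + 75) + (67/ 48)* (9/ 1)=52252535/ 1153816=45.29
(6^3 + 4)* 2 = 440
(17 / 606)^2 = 289 / 367236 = 0.00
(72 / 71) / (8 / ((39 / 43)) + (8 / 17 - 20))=-11934 / 126025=-0.09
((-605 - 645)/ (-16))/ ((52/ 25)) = 15625/ 416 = 37.56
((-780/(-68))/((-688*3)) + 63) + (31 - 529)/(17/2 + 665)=326932495/5251504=62.26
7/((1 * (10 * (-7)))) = -1/10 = -0.10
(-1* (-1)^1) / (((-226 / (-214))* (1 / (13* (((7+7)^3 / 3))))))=3816904 / 339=11259.30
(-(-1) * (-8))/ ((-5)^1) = 8/ 5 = 1.60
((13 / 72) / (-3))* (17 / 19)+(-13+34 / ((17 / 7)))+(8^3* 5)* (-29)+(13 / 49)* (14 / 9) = -2132727683 / 28728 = -74238.64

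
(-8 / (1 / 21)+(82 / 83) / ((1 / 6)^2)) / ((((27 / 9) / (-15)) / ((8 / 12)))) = 36640 / 83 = 441.45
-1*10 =-10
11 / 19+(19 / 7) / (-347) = 26358 / 46151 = 0.57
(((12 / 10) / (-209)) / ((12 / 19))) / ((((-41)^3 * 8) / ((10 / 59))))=1 / 357837832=0.00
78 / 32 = 39 / 16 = 2.44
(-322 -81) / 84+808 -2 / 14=67457 / 84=803.06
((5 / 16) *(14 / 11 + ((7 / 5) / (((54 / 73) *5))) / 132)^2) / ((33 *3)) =51670290721 / 10060060032000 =0.01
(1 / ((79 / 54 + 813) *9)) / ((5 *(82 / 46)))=138 / 9016105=0.00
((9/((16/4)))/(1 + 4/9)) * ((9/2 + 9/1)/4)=2187/416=5.26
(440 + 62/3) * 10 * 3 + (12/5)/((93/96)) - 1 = 2142329/155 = 13821.48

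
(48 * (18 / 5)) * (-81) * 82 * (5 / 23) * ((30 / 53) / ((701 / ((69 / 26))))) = -258240960 / 482989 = -534.67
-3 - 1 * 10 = -13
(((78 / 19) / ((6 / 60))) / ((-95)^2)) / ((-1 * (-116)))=39 / 994555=0.00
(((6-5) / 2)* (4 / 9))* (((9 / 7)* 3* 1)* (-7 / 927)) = -2 / 309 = -0.01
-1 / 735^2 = -1 / 540225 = -0.00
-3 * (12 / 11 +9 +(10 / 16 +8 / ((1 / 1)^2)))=-4941 / 88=-56.15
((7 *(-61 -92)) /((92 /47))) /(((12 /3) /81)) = -4077297 /368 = -11079.61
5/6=0.83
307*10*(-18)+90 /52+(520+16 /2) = -1422987 /26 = -54730.27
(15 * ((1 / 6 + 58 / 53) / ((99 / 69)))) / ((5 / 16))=73784 / 1749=42.19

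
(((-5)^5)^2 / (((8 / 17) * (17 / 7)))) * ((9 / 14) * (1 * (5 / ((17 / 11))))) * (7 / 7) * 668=11871696920.96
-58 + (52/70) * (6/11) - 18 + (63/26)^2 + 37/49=-125648013/1821820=-68.97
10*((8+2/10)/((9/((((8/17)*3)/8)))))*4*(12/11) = 1312/187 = 7.02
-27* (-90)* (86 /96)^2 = 249615 /128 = 1950.12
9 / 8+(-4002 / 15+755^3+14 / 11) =430368610.60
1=1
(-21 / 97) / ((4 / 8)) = -42 / 97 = -0.43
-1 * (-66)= 66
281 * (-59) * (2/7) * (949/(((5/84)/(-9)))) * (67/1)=227694792312/5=45538958462.40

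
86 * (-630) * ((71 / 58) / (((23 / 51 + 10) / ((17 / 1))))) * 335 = -558639008550 / 15457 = -36141489.85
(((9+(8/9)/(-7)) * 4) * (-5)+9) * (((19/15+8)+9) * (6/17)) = -5815924/5355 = -1086.07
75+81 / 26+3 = 2109 / 26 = 81.12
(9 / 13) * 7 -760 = -9817 / 13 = -755.15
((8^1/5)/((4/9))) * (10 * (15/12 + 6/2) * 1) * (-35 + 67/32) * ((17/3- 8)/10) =375921/320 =1174.75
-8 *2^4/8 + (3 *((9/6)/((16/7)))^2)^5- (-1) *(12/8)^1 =-10.90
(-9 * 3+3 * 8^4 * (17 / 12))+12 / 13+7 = 226056 / 13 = 17388.92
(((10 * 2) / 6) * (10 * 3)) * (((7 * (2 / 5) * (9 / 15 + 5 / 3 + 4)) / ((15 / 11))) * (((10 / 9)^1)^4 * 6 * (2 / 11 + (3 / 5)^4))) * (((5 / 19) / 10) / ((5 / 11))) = 1983559424 / 9349425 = 212.16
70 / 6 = 35 / 3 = 11.67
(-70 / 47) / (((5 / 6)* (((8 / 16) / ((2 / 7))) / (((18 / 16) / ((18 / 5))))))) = -15 / 47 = -0.32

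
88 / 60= 22 / 15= 1.47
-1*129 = -129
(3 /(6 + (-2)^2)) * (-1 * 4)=-6 /5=-1.20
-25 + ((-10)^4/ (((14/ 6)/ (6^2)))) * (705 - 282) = 456839825/ 7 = 65262832.14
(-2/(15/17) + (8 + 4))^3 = 3112136/3375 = 922.11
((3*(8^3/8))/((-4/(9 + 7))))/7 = -109.71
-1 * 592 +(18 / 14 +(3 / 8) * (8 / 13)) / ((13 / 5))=-699646 / 1183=-591.42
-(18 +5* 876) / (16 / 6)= -6597 / 4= -1649.25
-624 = -624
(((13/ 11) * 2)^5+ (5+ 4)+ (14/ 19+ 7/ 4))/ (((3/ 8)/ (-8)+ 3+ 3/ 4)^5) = 280134436618502144/ 2288014417702566333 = 0.12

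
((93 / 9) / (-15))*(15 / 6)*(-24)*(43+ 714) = 93868 / 3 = 31289.33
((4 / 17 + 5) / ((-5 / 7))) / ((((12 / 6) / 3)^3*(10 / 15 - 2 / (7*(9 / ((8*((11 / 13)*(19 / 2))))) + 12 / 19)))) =2517543 / 58480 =43.05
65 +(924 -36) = 953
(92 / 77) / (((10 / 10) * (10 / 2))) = 92 / 385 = 0.24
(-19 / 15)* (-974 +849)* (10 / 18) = 2375 / 27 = 87.96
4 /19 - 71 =-1345 /19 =-70.79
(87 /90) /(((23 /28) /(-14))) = -5684 /345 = -16.48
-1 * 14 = -14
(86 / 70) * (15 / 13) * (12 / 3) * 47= 24252 / 91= 266.51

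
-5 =-5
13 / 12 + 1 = 25 / 12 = 2.08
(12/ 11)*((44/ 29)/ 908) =12/ 6583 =0.00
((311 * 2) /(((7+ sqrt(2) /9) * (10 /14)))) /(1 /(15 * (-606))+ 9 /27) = 4488129324 /12016043 - 71240148 * sqrt(2) /12016043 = 365.13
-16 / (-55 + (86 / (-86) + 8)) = 1 / 3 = 0.33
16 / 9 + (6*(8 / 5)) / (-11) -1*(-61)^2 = -1841447 / 495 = -3720.09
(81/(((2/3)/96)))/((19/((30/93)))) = 198.03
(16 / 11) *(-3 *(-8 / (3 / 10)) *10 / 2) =6400 / 11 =581.82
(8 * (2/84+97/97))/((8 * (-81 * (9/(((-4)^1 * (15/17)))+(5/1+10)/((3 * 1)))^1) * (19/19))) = -430/83349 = -0.01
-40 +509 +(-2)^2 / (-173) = 81133 / 173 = 468.98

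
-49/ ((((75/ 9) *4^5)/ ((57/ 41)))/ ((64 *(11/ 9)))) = -10241/ 16400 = -0.62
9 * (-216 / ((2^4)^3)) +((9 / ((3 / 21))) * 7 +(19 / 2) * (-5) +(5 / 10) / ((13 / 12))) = 2619049 / 6656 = 393.49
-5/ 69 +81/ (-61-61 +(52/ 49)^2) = -14870279/ 20025042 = -0.74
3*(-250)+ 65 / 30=-4487 / 6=-747.83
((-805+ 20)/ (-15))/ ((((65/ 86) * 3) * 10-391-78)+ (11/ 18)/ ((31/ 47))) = -1255686/ 10686905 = -0.12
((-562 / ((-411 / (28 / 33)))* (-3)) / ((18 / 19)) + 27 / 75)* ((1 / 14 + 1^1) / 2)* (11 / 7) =-3371099 / 1208340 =-2.79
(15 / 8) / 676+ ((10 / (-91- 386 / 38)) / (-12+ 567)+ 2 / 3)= 0.67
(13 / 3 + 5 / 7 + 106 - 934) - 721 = -1543.95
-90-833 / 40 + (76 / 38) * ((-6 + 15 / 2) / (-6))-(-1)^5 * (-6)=-4693 / 40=-117.32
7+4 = 11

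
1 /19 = 0.05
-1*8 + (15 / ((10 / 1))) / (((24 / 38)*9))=-557 / 72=-7.74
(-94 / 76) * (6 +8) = -17.32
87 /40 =2.18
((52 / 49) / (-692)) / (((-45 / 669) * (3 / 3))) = 0.02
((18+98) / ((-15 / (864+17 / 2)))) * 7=-141694 / 3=-47231.33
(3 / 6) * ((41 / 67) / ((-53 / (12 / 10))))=-0.01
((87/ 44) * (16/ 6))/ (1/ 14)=812/ 11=73.82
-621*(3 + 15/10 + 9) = -16767/2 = -8383.50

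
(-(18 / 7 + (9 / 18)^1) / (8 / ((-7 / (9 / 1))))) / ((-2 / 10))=-215 / 144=-1.49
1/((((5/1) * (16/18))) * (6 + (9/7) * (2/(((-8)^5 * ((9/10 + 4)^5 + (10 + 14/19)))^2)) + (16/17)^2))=34632317962247665621187100672/1059874090655484160975153449325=0.03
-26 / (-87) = 26 / 87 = 0.30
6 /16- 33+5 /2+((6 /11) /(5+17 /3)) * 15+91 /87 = -433513 /15312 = -28.31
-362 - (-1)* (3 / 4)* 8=-356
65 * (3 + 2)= 325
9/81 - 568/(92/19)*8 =-194233/207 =-938.32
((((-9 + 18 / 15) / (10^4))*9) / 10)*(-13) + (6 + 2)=4004563 / 500000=8.01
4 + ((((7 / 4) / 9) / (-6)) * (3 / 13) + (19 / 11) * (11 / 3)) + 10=19025 / 936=20.33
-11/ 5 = -2.20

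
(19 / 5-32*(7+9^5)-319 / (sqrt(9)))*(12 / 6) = -56696836 / 15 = -3779789.07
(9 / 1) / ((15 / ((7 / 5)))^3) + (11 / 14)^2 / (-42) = -949433 / 128625000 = -0.01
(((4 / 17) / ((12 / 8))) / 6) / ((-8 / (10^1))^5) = -0.08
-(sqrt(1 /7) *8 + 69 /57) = -8 *sqrt(7) /7 - 23 /19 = -4.23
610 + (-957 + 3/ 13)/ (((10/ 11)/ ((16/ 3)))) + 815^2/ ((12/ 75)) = 1078064833/ 260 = 4146403.20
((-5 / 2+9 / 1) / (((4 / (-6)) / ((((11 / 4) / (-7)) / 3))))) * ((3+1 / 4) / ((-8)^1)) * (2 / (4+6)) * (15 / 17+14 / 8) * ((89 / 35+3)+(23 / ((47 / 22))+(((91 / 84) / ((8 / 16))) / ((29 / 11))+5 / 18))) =-4.75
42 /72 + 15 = 187 /12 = 15.58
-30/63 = -10/21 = -0.48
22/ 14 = 11/ 7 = 1.57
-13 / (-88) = 0.15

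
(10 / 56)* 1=5 / 28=0.18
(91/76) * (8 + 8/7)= 208/19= 10.95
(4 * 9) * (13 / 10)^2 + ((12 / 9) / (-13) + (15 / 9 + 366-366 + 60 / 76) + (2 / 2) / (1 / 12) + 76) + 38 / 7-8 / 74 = 750950449 / 4797975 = 156.51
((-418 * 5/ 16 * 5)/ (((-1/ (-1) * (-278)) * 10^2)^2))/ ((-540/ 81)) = 627/ 4946176000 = 0.00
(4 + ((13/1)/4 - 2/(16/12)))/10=23/40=0.58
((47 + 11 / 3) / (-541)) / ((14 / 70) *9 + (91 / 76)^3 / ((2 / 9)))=-667243520 / 67861302849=-0.01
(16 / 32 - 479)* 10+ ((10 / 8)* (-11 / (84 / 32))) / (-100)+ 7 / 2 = -4781.45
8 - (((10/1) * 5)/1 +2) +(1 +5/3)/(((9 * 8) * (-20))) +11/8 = -46037/1080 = -42.63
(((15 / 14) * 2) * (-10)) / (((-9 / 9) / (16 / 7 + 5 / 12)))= 5675 / 98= 57.91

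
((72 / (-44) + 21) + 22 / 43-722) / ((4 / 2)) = -332105 / 946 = -351.06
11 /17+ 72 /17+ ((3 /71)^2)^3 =10632323577836 /2177704826657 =4.88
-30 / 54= -5 / 9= -0.56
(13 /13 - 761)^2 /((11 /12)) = 6931200 /11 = 630109.09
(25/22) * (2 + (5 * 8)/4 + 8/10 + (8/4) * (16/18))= 1640/99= 16.57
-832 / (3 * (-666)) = 416 / 999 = 0.42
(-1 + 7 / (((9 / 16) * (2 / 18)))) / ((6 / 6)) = 111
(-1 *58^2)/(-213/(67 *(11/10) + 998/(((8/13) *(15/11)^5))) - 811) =4267575738668/1029482874557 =4.15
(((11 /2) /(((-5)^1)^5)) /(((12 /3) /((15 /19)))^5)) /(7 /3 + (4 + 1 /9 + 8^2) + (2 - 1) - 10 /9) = -8019 /1069991708672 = -0.00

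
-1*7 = -7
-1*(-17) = 17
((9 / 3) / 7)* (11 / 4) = 33 / 28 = 1.18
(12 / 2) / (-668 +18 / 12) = -12 / 1333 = -0.01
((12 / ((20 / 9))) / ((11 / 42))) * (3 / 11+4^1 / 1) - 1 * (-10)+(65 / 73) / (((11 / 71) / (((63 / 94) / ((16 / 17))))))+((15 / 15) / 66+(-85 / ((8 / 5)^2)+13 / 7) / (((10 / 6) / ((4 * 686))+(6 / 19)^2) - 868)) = 52547138732327096747 / 513960108890125920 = 102.24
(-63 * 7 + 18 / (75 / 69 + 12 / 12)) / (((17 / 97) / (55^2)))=-1014957075 / 136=-7462919.67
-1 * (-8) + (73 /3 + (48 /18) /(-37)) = 3581 /111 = 32.26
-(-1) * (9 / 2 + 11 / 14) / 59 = 37 / 413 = 0.09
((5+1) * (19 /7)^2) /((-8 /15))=-16245 /196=-82.88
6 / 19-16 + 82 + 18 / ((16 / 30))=100.07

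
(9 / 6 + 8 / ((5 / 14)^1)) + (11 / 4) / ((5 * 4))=1923 / 80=24.04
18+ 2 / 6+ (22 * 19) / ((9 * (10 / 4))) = 1661 / 45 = 36.91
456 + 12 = 468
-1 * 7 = -7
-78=-78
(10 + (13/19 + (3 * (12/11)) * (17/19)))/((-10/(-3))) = 1707/418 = 4.08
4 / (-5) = -4 / 5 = -0.80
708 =708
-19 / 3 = -6.33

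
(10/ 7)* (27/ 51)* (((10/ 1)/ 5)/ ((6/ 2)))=60/ 119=0.50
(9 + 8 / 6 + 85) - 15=80.33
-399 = -399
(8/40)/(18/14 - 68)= -7/2335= -0.00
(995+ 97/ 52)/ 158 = 51837/ 8216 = 6.31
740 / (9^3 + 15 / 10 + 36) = 1480 / 1533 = 0.97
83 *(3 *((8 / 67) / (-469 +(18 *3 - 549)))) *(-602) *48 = 14390208 / 16147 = 891.20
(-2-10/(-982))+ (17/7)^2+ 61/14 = 397709/48118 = 8.27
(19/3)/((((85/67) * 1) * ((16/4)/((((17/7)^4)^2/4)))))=377.55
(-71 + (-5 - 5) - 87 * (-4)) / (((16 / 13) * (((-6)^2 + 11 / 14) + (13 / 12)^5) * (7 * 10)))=26990496 / 333366455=0.08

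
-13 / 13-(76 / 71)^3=-796887 / 357911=-2.23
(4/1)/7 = 4/7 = 0.57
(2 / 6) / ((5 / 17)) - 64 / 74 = 149 / 555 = 0.27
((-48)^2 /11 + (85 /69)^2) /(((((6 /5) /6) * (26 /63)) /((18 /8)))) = 3480377985 /605176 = 5751.02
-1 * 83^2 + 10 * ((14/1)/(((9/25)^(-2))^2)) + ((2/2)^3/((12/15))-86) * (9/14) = -6941.13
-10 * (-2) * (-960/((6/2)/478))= -3059200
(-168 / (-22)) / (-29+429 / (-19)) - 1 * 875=-336932 / 385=-875.15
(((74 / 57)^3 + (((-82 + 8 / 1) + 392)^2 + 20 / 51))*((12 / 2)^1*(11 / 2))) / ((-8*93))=-437765475499 / 97596711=-4485.45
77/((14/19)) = 209/2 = 104.50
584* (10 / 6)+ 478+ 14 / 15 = 1452.27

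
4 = 4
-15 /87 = -5 /29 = -0.17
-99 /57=-33 /19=-1.74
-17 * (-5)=85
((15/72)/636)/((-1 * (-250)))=1/763200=0.00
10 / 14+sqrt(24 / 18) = 5 / 7+2 * sqrt(3) / 3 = 1.87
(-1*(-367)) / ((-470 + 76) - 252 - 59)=-367 / 705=-0.52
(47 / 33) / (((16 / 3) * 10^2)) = 0.00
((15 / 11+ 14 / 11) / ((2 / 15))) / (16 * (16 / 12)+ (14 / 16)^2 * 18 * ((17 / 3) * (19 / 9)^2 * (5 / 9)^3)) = 136993680 / 561286583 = 0.24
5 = 5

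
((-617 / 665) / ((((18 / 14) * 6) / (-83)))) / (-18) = -0.55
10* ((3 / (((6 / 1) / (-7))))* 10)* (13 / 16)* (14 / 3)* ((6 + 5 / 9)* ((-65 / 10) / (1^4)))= 56548.50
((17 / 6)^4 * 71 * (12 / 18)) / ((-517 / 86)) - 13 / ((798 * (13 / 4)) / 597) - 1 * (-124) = -386.41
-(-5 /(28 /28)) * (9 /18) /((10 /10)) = 5 /2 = 2.50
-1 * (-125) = 125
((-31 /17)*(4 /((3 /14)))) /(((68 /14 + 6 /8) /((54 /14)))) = -62496 /2669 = -23.42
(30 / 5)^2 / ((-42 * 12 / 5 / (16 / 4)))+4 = 2.57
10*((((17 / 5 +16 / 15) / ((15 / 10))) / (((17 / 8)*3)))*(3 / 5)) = 2144 / 765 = 2.80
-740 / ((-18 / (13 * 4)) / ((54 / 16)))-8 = 7207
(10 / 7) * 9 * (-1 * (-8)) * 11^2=87120 / 7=12445.71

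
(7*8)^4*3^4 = 796594176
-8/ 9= -0.89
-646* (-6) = 3876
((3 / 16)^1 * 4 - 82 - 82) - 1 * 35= -793 / 4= -198.25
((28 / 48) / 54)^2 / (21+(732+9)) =49 / 319966848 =0.00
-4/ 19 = -0.21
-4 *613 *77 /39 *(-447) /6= 14065898 /39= 360664.05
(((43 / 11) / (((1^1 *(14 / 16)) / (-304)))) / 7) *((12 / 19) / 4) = -16512 / 539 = -30.63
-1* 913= -913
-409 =-409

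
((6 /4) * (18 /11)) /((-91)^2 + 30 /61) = 1647 /5556881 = 0.00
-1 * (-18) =18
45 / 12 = 15 / 4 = 3.75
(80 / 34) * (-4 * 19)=-3040 / 17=-178.82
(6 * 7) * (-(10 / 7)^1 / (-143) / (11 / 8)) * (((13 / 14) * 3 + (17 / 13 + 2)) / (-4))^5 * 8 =-25162222005668235 / 1256451282230144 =-20.03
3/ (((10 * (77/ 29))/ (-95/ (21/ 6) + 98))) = 21576/ 2695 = 8.01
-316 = -316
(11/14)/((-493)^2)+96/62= 163329269/105483266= 1.55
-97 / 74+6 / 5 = -41 / 370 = -0.11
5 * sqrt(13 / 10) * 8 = 4 * sqrt(130) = 45.61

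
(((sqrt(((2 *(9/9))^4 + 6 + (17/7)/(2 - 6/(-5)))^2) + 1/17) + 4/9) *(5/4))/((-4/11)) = -21924155/274176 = -79.96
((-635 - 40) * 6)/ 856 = -2025/ 428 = -4.73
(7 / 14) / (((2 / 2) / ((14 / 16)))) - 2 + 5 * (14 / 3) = 21.77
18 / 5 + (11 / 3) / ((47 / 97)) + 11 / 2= 23501 / 1410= 16.67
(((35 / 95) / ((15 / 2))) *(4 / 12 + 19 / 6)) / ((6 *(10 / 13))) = 637 / 17100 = 0.04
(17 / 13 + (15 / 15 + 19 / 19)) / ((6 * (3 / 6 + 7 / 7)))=43 / 117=0.37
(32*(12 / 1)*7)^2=7225344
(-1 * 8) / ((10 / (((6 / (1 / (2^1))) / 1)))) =-48 / 5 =-9.60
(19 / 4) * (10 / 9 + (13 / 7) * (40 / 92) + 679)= 18746369 / 5796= 3234.36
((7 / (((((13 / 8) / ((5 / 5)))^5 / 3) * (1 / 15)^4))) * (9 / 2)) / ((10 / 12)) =188116992000 / 371293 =506653.75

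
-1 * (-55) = 55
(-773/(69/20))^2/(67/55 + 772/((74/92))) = 486388606000/9310797279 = 52.24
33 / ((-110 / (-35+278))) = -729 / 10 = -72.90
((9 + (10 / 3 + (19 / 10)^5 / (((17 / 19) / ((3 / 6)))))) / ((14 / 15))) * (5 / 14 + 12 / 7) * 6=348.49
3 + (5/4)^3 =317/64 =4.95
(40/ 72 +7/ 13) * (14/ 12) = 448/ 351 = 1.28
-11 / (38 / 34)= -187 / 19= -9.84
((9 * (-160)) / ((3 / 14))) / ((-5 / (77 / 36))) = 8624 / 3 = 2874.67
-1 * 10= -10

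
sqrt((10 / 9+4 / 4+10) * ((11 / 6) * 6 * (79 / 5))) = 45.88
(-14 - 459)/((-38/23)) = 10879/38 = 286.29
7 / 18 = 0.39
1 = 1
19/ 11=1.73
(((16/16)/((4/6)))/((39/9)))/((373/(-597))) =-5373/9698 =-0.55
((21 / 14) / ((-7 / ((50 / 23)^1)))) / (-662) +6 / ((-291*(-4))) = 30283 / 5169227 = 0.01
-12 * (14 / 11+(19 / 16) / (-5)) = -2733 / 220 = -12.42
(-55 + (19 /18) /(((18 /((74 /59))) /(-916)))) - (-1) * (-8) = -623051 /4779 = -130.37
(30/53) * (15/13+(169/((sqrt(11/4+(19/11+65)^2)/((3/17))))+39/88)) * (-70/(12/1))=-319725/60632 -130130 * sqrt(239595)/43175019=-6.75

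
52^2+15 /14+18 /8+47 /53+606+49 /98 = 4919027 /1484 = 3314.71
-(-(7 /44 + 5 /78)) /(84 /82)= 0.22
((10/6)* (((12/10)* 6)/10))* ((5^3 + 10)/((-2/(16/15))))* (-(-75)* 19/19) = -6480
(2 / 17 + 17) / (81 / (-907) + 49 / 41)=10821417 / 699074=15.48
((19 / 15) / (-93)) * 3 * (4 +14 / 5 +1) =-247 / 775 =-0.32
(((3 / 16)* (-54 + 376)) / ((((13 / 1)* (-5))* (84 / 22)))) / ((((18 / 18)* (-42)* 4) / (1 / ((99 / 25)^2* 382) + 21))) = 139104437 / 4574465280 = 0.03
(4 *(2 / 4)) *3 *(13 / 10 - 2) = -4.20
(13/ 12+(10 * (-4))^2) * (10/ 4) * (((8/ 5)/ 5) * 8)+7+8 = 153929/ 15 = 10261.93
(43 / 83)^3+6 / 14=2271910 / 4002509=0.57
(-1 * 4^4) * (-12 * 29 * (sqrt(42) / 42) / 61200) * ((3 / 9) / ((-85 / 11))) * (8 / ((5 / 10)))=-163328 * sqrt(42) / 6827625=-0.16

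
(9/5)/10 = 9/50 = 0.18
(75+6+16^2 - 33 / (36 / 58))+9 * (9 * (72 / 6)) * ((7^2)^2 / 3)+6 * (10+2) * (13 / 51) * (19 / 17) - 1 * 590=777638.35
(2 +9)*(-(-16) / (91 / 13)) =176 / 7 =25.14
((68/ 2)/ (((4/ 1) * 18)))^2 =289/ 1296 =0.22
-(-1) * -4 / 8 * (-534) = 267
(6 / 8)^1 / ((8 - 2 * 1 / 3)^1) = 9 / 88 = 0.10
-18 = -18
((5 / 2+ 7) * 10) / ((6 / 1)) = 95 / 6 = 15.83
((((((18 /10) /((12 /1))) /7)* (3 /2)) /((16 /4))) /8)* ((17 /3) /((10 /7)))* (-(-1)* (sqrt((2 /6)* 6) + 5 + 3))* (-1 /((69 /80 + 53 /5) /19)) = -969 /18340 - 969* sqrt(2) /146720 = -0.06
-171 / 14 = -12.21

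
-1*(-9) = 9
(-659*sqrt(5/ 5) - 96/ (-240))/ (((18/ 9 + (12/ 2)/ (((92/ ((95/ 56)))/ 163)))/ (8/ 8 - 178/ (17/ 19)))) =5708902864/ 877319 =6507.21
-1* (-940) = 940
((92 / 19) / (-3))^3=-778688 / 185193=-4.20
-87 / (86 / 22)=-957 / 43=-22.26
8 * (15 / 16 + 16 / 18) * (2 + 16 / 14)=2893 / 63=45.92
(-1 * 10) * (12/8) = -15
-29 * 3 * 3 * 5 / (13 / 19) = -24795 / 13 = -1907.31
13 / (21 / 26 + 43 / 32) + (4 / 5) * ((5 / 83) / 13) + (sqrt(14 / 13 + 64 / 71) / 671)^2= 16968189723322 / 2806436266205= 6.05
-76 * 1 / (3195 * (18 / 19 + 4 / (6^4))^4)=-12127339272121344 / 416053083928482355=-0.03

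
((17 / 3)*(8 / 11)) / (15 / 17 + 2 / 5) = 11560 / 3597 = 3.21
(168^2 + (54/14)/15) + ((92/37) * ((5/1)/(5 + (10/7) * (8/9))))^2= 8441287495281/299037515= 28228.19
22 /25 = 0.88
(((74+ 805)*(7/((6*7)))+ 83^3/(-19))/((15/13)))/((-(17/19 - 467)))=-14794091/265680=-55.68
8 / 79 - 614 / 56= -24029 / 2212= -10.86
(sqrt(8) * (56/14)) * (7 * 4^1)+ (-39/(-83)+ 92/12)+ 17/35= 75143/8715+ 224 * sqrt(2)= 325.41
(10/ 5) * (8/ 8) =2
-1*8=-8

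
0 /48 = 0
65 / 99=0.66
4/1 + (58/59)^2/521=7257768/1813601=4.00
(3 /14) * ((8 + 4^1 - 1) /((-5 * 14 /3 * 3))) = -33 /980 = -0.03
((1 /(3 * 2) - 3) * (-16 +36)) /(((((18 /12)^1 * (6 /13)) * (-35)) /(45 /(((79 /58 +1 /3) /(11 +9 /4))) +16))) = 9588527 /11151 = 859.88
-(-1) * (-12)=-12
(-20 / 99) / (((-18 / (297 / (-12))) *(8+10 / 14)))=-35 / 1098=-0.03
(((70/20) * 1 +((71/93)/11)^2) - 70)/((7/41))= -5706309275/14651406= -389.47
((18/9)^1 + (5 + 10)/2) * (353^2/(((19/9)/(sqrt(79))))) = 1121481 * sqrt(79)/2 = 4983970.58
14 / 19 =0.74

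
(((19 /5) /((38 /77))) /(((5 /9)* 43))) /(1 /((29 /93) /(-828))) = -0.00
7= 7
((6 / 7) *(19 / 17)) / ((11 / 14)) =228 / 187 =1.22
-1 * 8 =-8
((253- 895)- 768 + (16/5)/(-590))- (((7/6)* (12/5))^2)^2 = -54260494/36875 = -1471.47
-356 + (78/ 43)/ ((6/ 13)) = -15139/ 43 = -352.07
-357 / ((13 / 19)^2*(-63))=6137 / 507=12.10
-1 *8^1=-8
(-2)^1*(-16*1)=32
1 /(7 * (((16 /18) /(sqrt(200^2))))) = 225 /7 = 32.14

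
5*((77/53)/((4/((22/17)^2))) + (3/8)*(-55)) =-12263845/122536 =-100.08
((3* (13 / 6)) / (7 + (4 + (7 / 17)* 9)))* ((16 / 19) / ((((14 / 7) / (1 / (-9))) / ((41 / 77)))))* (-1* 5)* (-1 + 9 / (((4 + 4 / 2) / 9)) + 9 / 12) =480233 / 658350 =0.73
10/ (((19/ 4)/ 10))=400/ 19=21.05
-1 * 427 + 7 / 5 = -2128 / 5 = -425.60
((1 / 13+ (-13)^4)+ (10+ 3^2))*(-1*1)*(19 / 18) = -2353093 / 78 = -30167.86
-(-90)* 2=180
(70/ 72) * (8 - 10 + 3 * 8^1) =21.39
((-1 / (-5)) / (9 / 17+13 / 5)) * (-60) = -510 / 133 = -3.83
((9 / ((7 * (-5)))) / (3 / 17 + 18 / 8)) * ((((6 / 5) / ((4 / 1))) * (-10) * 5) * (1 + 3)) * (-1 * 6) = -14688 / 385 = -38.15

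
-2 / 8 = -1 / 4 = -0.25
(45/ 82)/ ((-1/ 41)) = -22.50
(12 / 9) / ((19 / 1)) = 4 / 57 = 0.07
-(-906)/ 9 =302/ 3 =100.67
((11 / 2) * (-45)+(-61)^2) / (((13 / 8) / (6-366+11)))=-9698012 / 13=-746000.92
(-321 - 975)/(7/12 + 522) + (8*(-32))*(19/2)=-15266624/6271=-2434.48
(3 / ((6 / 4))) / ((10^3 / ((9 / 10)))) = 9 / 5000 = 0.00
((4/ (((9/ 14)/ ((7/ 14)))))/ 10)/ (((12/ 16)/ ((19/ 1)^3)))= 2845.21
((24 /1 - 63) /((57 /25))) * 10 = -3250 /19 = -171.05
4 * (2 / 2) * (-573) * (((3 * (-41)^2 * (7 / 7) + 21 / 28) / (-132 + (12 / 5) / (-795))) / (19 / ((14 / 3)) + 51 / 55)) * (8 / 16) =1965728428125 / 224401832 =8759.86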